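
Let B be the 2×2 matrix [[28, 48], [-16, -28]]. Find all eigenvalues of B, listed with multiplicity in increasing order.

-4, 4

Characteristic polynomial: p(μ) = μ^2 - 16 = (μ - 4)(μ + 4).
Roots (with multiplicity): -4, 4.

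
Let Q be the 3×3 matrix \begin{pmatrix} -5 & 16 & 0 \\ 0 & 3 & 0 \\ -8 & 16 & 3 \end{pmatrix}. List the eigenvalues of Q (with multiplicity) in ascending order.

-5, 3, 3

Characteristic polynomial: p(μ) = μ^3 - μ^2 - 21μ + 45 = (μ - 3)^2(μ + 5).
Roots (with multiplicity): -5, 3, 3.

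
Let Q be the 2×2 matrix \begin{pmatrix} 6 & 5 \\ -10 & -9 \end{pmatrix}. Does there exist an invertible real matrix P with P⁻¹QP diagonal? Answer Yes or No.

Yes

Characteristic polynomial: p(λ) = λ^2 + 3λ - 4 = (λ - 1)(λ + 4).
All 2 eigenvalues are distinct, so Q is diagonalizable.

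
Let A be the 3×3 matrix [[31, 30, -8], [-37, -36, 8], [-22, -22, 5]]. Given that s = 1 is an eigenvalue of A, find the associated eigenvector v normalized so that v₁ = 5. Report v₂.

-5

A − 1I = [[30, 30, -8], [-37, -37, 8], [-22, -22, 4]].
Solving (A − 1I)v = 0 gives the eigenspace spanned by (5, -5, 0).
With v₁ = 5, v = (5, -5, 0), so v₂ = -5.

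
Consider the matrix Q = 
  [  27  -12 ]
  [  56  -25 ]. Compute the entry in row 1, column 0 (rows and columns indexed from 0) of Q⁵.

3416

Characteristic polynomial: s^2 - 2s - 3 = (s - 3)(s + 1), so the eigenvalues are -1, 3.
s=-1: eigenvector (3, 7).
s=3: eigenvector (1, 2).
P = [[3, 1], [7, 2]], D = diag(-1, 3), P⁻¹ = [[-2, 1], [7, -3]].
Q⁵ = P·diag(-1, 243)·P⁻¹ = [[1707, -732], [3416, -1465]].
The requested entry is 3416.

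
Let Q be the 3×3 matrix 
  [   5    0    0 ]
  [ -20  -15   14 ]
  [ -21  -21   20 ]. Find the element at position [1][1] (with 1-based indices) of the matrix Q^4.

625

Characteristic polynomial: s^3 - 10s^2 + 19s + 30 = (s - 6)(s - 5)(s + 1), so the eigenvalues are -1, 5, 6.
s=5: eigenvector (1, -1, 0).
s=-1: eigenvector (0, 1, 1).
s=6: eigenvector (0, 2, 3).
P = [[1, 0, 0], [-1, 1, 2], [0, 1, 3]], D = diag(5, -1, 6), P⁻¹ = [[1, 0, 0], [3, 3, -2], [-1, -1, 1]].
Q⁴ = P·diag(625, 1, 1296)·P⁻¹ = [[625, 0, 0], [-3214, -2589, 2590], [-3885, -3885, 3886]].
The requested entry is 625.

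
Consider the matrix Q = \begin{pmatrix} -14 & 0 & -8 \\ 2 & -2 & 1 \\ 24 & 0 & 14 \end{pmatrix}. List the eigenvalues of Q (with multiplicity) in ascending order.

Characteristic polynomial: p(λ) = λ^3 + 2λ^2 - 4λ - 8 = (λ - 2)(λ + 2)^2.
Roots (with multiplicity): -2, -2, 2.

-2, -2, 2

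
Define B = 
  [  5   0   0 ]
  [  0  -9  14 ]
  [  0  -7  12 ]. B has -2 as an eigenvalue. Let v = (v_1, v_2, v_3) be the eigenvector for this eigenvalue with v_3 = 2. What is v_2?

4

B + 2I = [[7, 0, 0], [0, -7, 14], [0, -7, 14]].
Solving (B + 2I)v = 0 gives the eigenspace spanned by (0, 4, 2).
With v_3 = 2, v = (0, 4, 2), so v_2 = 4.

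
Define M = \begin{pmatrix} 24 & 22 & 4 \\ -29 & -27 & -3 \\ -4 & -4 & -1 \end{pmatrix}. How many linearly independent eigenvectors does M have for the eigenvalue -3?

M + 3I = [[27, 22, 4], [-29, -24, -3], [-4, -4, 2]].
This matrix has rank 2, so its null space has dimension 3 − 2 = 1.

1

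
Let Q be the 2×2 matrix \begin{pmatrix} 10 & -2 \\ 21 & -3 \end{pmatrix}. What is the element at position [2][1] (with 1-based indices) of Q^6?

70707

Characteristic polynomial: μ^2 - 7μ + 12 = (μ - 4)(μ - 3), so the eigenvalues are 3, 4.
μ=4: eigenvector (1, 3).
μ=3: eigenvector (2, 7).
P = [[1, 2], [3, 7]], D = diag(4, 3), P⁻¹ = [[7, -2], [-3, 1]].
Q⁶ = P·diag(4096, 729)·P⁻¹ = [[24298, -6734], [70707, -19473]].
The requested entry is 70707.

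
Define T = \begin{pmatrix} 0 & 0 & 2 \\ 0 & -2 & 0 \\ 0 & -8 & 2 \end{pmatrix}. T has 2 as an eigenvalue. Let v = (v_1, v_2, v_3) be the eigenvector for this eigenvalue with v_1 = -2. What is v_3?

T − 2I = [[-2, 0, 2], [0, -4, 0], [0, -8, 0]].
Solving (T − 2I)v = 0 gives the eigenspace spanned by (-2, 0, -2).
With v_1 = -2, v = (-2, 0, -2), so v_3 = -2.

-2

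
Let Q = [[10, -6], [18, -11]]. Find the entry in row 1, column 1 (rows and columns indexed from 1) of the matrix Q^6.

-188

Characteristic polynomial: s^2 + s - 2 = (s - 1)(s + 2), so the eigenvalues are -2, 1.
s=-2: eigenvector (1, 2).
s=1: eigenvector (-2, -3).
P = [[1, -2], [2, -3]], D = diag(-2, 1), P⁻¹ = [[-3, 2], [-2, 1]].
Q⁶ = P·diag(64, 1)·P⁻¹ = [[-188, 126], [-378, 253]].
The requested entry is -188.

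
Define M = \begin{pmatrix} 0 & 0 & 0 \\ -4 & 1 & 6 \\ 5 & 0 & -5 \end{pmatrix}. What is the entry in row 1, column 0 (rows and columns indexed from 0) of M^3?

Characteristic polynomial: λ^3 + 4λ^2 - 5λ = λ(λ - 1)(λ + 5), so the eigenvalues are -5, 0, 1.
λ=1: eigenvector (0, 1, 0).
λ=0: eigenvector (1, -2, 1).
λ=-5: eigenvector (0, -1, 1).
P = [[0, 1, 0], [1, -2, -1], [0, 1, 1]], D = diag(1, 0, -5), P⁻¹ = [[1, 1, 1], [1, 0, 0], [-1, 0, 1]].
M³ = P·diag(1, 0, -125)·P⁻¹ = [[0, 0, 0], [-124, 1, 126], [125, 0, -125]].
The requested entry is -124.

-124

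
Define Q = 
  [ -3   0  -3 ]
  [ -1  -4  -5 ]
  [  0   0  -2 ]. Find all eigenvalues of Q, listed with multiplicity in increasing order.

-4, -3, -2

Characteristic polynomial: p(t) = t^3 + 9t^2 + 26t + 24 = (t + 2)(t + 3)(t + 4).
Roots (with multiplicity): -4, -3, -2.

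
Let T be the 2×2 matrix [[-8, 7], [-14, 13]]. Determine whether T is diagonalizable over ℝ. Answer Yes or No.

Yes

Characteristic polynomial: p(λ) = λ^2 - 5λ - 6 = (λ - 6)(λ + 1).
All 2 eigenvalues are distinct, so T is diagonalizable.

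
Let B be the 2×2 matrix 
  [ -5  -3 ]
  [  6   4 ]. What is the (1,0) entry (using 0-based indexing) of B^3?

18

Characteristic polynomial: μ^2 + μ - 2 = (μ - 1)(μ + 2), so the eigenvalues are -2, 1.
μ=-2: eigenvector (-1, 1).
μ=1: eigenvector (-1, 2).
P = [[-1, -1], [1, 2]], D = diag(-2, 1), P⁻¹ = [[-2, -1], [1, 1]].
B³ = P·diag(-8, 1)·P⁻¹ = [[-17, -9], [18, 10]].
The requested entry is 18.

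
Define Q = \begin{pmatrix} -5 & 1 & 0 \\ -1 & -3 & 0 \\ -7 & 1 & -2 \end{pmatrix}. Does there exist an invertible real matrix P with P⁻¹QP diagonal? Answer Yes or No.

Characteristic polynomial: p(r) = r^3 + 10r^2 + 32r + 32 = (r + 2)(r + 4)^2.
r = -4 has algebraic multiplicity 2; rank(Q + 4I) = 2, so geometric multiplicity = 1.
Geometric multiplicity < algebraic multiplicity, so Q is not diagonalizable.

No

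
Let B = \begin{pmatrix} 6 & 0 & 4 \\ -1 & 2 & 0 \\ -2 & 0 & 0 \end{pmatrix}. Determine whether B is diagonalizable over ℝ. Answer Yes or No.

No

Characteristic polynomial: p(λ) = λ^3 - 8λ^2 + 20λ - 16 = (λ - 4)(λ - 2)^2.
λ = 2 has algebraic multiplicity 2; rank(B − 2I) = 2, so geometric multiplicity = 1.
Geometric multiplicity < algebraic multiplicity, so B is not diagonalizable.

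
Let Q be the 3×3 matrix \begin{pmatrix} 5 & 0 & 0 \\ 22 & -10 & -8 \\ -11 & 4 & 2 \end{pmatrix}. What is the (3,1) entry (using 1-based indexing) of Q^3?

Characteristic polynomial: λ^3 + 3λ^2 - 28λ - 60 = (λ - 5)(λ + 2)(λ + 6), so the eigenvalues are -6, -2, 5.
λ=5: eigenvector (1, 2, -1).
λ=-6: eigenvector (0, -2, 1).
λ=-2: eigenvector (0, -1, 1).
P = [[1, 0, 0], [2, -2, -1], [-1, 1, 1]], D = diag(5, -6, -2), P⁻¹ = [[1, 0, 0], [1, -1, -1], [0, 1, 2]].
Q³ = P·diag(125, -216, -8)·P⁻¹ = [[125, 0, 0], [682, -424, -416], [-341, 208, 200]].
The requested entry is -341.

-341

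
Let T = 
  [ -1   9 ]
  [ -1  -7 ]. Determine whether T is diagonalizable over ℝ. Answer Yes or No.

Characteristic polynomial: p(μ) = μ^2 + 8μ + 16 = (μ + 4)^2.
μ = -4 has algebraic multiplicity 2; rank(T + 4I) = 1, so geometric multiplicity = 1.
Geometric multiplicity < algebraic multiplicity, so T is not diagonalizable.

No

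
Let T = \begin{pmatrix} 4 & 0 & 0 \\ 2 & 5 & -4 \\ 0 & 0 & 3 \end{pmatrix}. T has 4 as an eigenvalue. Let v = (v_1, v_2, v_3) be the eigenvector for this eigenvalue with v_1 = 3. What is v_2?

T − 4I = [[0, 0, 0], [2, 1, -4], [0, 0, -1]].
Solving (T − 4I)v = 0 gives the eigenspace spanned by (3, -6, 0).
With v_1 = 3, v = (3, -6, 0), so v_2 = -6.

-6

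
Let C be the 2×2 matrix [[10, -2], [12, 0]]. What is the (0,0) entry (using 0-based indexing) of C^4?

Characteristic polynomial: r^2 - 10r + 24 = (r - 6)(r - 4), so the eigenvalues are 4, 6.
r=6: eigenvector (-1, -2).
r=4: eigenvector (1, 3).
P = [[-1, 1], [-2, 3]], D = diag(6, 4), P⁻¹ = [[-3, 1], [-2, 1]].
C⁴ = P·diag(1296, 256)·P⁻¹ = [[3376, -1040], [6240, -1824]].
The requested entry is 3376.

3376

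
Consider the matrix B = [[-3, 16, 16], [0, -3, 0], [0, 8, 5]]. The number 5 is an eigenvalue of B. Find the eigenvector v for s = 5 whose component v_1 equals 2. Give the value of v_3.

1

B − 5I = [[-8, 16, 16], [0, -8, 0], [0, 8, 0]].
Solving (B − 5I)v = 0 gives the eigenspace spanned by (2, 0, 1).
With v_1 = 2, v = (2, 0, 1), so v_3 = 1.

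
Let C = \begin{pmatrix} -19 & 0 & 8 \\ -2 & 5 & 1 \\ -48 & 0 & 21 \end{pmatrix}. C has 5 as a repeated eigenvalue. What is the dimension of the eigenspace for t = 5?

1

C − 5I = [[-24, 0, 8], [-2, 0, 1], [-48, 0, 16]].
This matrix has rank 2, so its null space has dimension 3 − 2 = 1.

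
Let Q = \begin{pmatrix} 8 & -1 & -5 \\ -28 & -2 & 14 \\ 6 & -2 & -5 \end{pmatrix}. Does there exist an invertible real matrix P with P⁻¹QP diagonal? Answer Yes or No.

Characteristic polynomial: p(μ) = μ^3 - μ^2 - 16μ - 20 = (μ - 5)(μ + 2)^2.
μ = -2 has algebraic multiplicity 2; rank(Q + 2I) = 2, so geometric multiplicity = 1.
Geometric multiplicity < algebraic multiplicity, so Q is not diagonalizable.

No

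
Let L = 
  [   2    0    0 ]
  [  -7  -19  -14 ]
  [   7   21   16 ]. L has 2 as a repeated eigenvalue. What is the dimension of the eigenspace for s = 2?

2

L − 2I = [[0, 0, 0], [-7, -21, -14], [7, 21, 14]].
This matrix has rank 1, so its null space has dimension 3 − 1 = 2.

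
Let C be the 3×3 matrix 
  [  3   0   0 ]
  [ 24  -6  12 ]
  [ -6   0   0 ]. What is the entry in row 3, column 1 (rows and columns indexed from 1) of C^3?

Characteristic polynomial: λ^3 + 3λ^2 - 18λ = λ(λ - 3)(λ + 6), so the eigenvalues are -6, 0, 3.
λ=3: eigenvector (1, 0, -2).
λ=0: eigenvector (0, 2, 1).
λ=-6: eigenvector (0, 1, 0).
P = [[1, 0, 0], [0, 2, 1], [-2, 1, 0]], D = diag(3, 0, -6), P⁻¹ = [[1, 0, 0], [2, 0, 1], [-4, 1, -2]].
C³ = P·diag(27, 0, -216)·P⁻¹ = [[27, 0, 0], [864, -216, 432], [-54, 0, 0]].
The requested entry is -54.

-54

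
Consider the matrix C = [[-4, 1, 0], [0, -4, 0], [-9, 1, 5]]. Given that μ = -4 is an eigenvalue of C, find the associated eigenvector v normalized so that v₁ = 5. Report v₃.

5

C + 4I = [[0, 1, 0], [0, 0, 0], [-9, 1, 9]].
Solving (C + 4I)v = 0 gives the eigenspace spanned by (5, 0, 5).
With v₁ = 5, v = (5, 0, 5), so v₃ = 5.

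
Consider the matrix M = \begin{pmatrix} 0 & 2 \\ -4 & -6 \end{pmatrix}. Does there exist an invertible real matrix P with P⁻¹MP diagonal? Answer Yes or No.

Yes

Characteristic polynomial: p(λ) = λ^2 + 6λ + 8 = (λ + 2)(λ + 4).
All 2 eigenvalues are distinct, so M is diagonalizable.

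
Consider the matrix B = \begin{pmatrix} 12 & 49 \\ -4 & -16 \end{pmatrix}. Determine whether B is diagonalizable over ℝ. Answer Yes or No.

Characteristic polynomial: p(s) = s^2 + 4s + 4 = (s + 2)^2.
s = -2 has algebraic multiplicity 2; rank(B + 2I) = 1, so geometric multiplicity = 1.
Geometric multiplicity < algebraic multiplicity, so B is not diagonalizable.

No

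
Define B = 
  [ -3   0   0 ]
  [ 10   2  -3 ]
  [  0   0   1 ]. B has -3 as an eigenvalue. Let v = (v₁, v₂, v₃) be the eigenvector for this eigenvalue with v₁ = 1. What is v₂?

-2

B + 3I = [[0, 0, 0], [10, 5, -3], [0, 0, 4]].
Solving (B + 3I)v = 0 gives the eigenspace spanned by (1, -2, 0).
With v₁ = 1, v = (1, -2, 0), so v₂ = -2.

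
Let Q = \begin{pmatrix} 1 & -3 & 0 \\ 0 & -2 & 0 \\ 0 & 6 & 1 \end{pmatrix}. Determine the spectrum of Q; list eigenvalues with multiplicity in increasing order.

-2, 1, 1

Characteristic polynomial: p(λ) = λ^3 - 3λ + 2 = (λ - 1)^2(λ + 2).
Roots (with multiplicity): -2, 1, 1.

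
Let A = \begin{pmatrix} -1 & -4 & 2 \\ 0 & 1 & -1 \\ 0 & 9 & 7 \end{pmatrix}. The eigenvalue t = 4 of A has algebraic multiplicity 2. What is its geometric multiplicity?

A − 4I = [[-5, -4, 2], [0, -3, -1], [0, 9, 3]].
This matrix has rank 2, so its null space has dimension 3 − 2 = 1.

1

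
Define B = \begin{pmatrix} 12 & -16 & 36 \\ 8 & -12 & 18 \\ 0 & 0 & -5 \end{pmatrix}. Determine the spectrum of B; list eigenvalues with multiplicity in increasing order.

Characteristic polynomial: p(s) = s^3 + 5s^2 - 16s - 80 = (s - 4)(s + 4)(s + 5).
Roots (with multiplicity): -5, -4, 4.

-5, -4, 4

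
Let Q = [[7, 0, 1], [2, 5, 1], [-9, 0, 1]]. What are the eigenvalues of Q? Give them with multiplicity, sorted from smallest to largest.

Characteristic polynomial: p(λ) = λ^3 - 13λ^2 + 56λ - 80 = (λ - 5)(λ - 4)^2.
Roots (with multiplicity): 4, 4, 5.

4, 4, 5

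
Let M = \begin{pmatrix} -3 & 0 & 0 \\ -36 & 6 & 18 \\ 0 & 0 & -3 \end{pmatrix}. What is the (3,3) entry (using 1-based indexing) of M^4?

81

Characteristic polynomial: s^3 - 27s - 54 = (s - 6)(s + 3)^2, so the eigenvalues are -3, -3, 6.
s=-3: eigenvector (-1, -2, -1).
s=6: eigenvector (0, 1, 0).
s=-3: eigenvector (3, 4, 4).
P = [[-1, 0, 3], [-2, 1, 4], [-1, 0, 4]], D = diag(-3, 6, -3), P⁻¹ = [[-4, 0, 3], [-4, 1, 2], [-1, 0, 1]].
M⁴ = P·diag(81, 1296, 81)·P⁻¹ = [[81, 0, 0], [-4860, 1296, 2430], [0, 0, 81]].
The requested entry is 81.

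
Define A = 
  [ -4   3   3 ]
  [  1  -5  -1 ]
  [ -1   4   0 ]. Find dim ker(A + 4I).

A + 4I = [[0, 3, 3], [1, -1, -1], [-1, 4, 4]].
This matrix has rank 2, so its null space has dimension 3 − 2 = 1.

1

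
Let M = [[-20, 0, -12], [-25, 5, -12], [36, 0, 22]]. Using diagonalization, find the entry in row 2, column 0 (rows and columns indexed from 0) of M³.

Characteristic polynomial: μ^3 - 7μ^2 + 2μ + 40 = (μ - 5)(μ - 4)(μ + 2), so the eigenvalues are -2, 4, 5.
μ=4: eigenvector (1, 1, -2).
μ=5: eigenvector (0, 1, 0).
μ=-2: eigenvector (2, 2, -3).
P = [[1, 0, 2], [1, 1, 2], [-2, 0, -3]], D = diag(4, 5, -2), P⁻¹ = [[-3, 0, -2], [-1, 1, 0], [2, 0, 1]].
M³ = P·diag(64, 125, -8)·P⁻¹ = [[-224, 0, -144], [-349, 125, -144], [432, 0, 280]].
The requested entry is 432.

432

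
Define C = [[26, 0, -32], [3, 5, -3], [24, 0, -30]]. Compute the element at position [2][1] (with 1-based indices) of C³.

117

Characteristic polynomial: r^3 - r^2 - 32r + 60 = (r - 5)(r - 2)(r + 6), so the eigenvalues are -6, 2, 5.
r=2: eigenvector (4, -1, 3).
r=5: eigenvector (0, 1, 0).
r=-6: eigenvector (1, 0, 1).
P = [[4, 0, 1], [-1, 1, 0], [3, 0, 1]], D = diag(2, 5, -6), P⁻¹ = [[1, 0, -1], [1, 1, -1], [-3, 0, 4]].
C³ = P·diag(8, 125, -216)·P⁻¹ = [[680, 0, -896], [117, 125, -117], [672, 0, -888]].
The requested entry is 117.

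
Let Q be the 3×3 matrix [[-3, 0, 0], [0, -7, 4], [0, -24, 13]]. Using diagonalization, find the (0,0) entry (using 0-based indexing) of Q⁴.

81

Characteristic polynomial: r^3 - 3r^2 - 13r + 15 = (r - 5)(r - 1)(r + 3), so the eigenvalues are -3, 1, 5.
r=-3: eigenvector (1, 0, 0).
r=1: eigenvector (0, 1, 2).
r=5: eigenvector (0, 1, 3).
P = [[1, 0, 0], [0, 1, 1], [0, 2, 3]], D = diag(-3, 1, 5), P⁻¹ = [[1, 0, 0], [0, 3, -1], [0, -2, 1]].
Q⁴ = P·diag(81, 1, 625)·P⁻¹ = [[81, 0, 0], [0, -1247, 624], [0, -3744, 1873]].
The requested entry is 81.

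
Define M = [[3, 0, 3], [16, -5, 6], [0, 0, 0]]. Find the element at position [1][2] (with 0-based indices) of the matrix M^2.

18

Characteristic polynomial: r^3 + 2r^2 - 15r = r(r - 3)(r + 5), so the eigenvalues are -5, 0, 3.
r=3: eigenvector (1, 2, 0).
r=-5: eigenvector (0, 1, 0).
r=0: eigenvector (-1, -2, 1).
P = [[1, 0, -1], [2, 1, -2], [0, 0, 1]], D = diag(3, -5, 0), P⁻¹ = [[1, 0, 1], [-2, 1, 0], [0, 0, 1]].
M² = P·diag(9, 25, 0)·P⁻¹ = [[9, 0, 9], [-32, 25, 18], [0, 0, 0]].
The requested entry is 18.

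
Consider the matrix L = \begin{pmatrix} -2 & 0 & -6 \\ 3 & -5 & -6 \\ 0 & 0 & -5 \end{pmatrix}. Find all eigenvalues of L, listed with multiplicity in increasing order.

Characteristic polynomial: p(s) = s^3 + 12s^2 + 45s + 50 = (s + 2)(s + 5)^2.
Roots (with multiplicity): -5, -5, -2.

-5, -5, -2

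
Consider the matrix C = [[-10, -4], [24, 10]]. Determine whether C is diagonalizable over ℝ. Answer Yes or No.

Characteristic polynomial: p(t) = t^2 - 4 = (t - 2)(t + 2).
All 2 eigenvalues are distinct, so C is diagonalizable.

Yes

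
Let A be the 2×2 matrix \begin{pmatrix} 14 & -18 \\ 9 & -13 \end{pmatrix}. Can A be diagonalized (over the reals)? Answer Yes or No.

Characteristic polynomial: p(s) = s^2 - s - 20 = (s - 5)(s + 4).
All 2 eigenvalues are distinct, so A is diagonalizable.

Yes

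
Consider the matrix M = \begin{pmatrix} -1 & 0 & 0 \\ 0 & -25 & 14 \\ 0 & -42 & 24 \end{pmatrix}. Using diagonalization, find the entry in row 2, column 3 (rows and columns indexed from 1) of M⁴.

-350

Characteristic polynomial: μ^3 + 2μ^2 - 11μ - 12 = (μ - 3)(μ + 1)(μ + 4), so the eigenvalues are -4, -1, 3.
μ=-1: eigenvector (1, 0, 0).
μ=3: eigenvector (0, 1, 2).
μ=-4: eigenvector (0, -2, -3).
P = [[1, 0, 0], [0, 1, -2], [0, 2, -3]], D = diag(-1, 3, -4), P⁻¹ = [[1, 0, 0], [0, -3, 2], [0, -2, 1]].
M⁴ = P·diag(1, 81, 256)·P⁻¹ = [[1, 0, 0], [0, 781, -350], [0, 1050, -444]].
The requested entry is -350.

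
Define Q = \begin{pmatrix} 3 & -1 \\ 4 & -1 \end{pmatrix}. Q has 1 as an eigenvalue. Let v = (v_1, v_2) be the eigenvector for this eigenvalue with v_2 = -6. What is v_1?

-3

Q − 1I = [[2, -1], [4, -2]].
Solving (Q − 1I)v = 0 gives the eigenspace spanned by (-3, -6).
With v_2 = -6, v = (-3, -6), so v_1 = -3.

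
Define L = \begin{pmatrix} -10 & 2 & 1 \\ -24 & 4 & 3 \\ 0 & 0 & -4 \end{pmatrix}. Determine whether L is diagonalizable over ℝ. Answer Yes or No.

No

Characteristic polynomial: p(t) = t^3 + 10t^2 + 32t + 32 = (t + 2)(t + 4)^2.
t = -4 has algebraic multiplicity 2; rank(L + 4I) = 2, so geometric multiplicity = 1.
Geometric multiplicity < algebraic multiplicity, so L is not diagonalizable.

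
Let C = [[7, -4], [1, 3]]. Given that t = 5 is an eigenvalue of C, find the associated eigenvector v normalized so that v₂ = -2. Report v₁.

C − 5I = [[2, -4], [1, -2]].
Solving (C − 5I)v = 0 gives the eigenspace spanned by (-4, -2).
With v₂ = -2, v = (-4, -2), so v₁ = -4.

-4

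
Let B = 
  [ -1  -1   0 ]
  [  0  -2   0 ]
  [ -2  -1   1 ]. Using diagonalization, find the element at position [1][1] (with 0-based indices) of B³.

Characteristic polynomial: μ^3 + 2μ^2 - μ - 2 = (μ - 1)(μ + 1)(μ + 2), so the eigenvalues are -2, -1, 1.
μ=-1: eigenvector (1, 0, 1).
μ=-2: eigenvector (1, 1, 1).
μ=1: eigenvector (0, 0, 1).
P = [[1, 1, 0], [0, 1, 0], [1, 1, 1]], D = diag(-1, -2, 1), P⁻¹ = [[1, -1, 0], [0, 1, 0], [-1, 0, 1]].
B³ = P·diag(-1, -8, 1)·P⁻¹ = [[-1, -7, 0], [0, -8, 0], [-2, -7, 1]].
The requested entry is -8.

-8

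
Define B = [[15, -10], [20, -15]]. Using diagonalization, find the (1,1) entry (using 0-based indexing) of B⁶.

Characteristic polynomial: μ^2 - 25 = (μ - 5)(μ + 5), so the eigenvalues are -5, 5.
μ=-5: eigenvector (1, 2).
μ=5: eigenvector (1, 1).
P = [[1, 1], [2, 1]], D = diag(-5, 5), P⁻¹ = [[-1, 1], [2, -1]].
B⁶ = P·diag(15625, 15625)·P⁻¹ = [[15625, 0], [0, 15625]].
The requested entry is 15625.

15625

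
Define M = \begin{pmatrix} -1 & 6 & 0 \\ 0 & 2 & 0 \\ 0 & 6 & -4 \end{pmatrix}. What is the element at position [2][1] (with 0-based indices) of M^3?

Characteristic polynomial: s^3 + 3s^2 - 6s - 8 = (s - 2)(s + 1)(s + 4), so the eigenvalues are -4, -1, 2.
s=-1: eigenvector (1, 0, 0).
s=2: eigenvector (2, 1, 1).
s=-4: eigenvector (0, 0, 1).
P = [[1, 2, 0], [0, 1, 0], [0, 1, 1]], D = diag(-1, 2, -4), P⁻¹ = [[1, -2, 0], [0, 1, 0], [0, -1, 1]].
M³ = P·diag(-1, 8, -64)·P⁻¹ = [[-1, 18, 0], [0, 8, 0], [0, 72, -64]].
The requested entry is 72.

72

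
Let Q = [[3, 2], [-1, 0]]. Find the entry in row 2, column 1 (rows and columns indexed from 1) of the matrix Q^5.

Characteristic polynomial: s^2 - 3s + 2 = (s - 2)(s - 1), so the eigenvalues are 1, 2.
s=2: eigenvector (2, -1).
s=1: eigenvector (-1, 1).
P = [[2, -1], [-1, 1]], D = diag(2, 1), P⁻¹ = [[1, 1], [1, 2]].
Q⁵ = P·diag(32, 1)·P⁻¹ = [[63, 62], [-31, -30]].
The requested entry is -31.

-31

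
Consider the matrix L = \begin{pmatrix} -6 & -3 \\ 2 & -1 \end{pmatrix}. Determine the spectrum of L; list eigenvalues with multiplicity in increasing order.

-4, -3

Characteristic polynomial: p(s) = s^2 + 7s + 12 = (s + 3)(s + 4).
Roots (with multiplicity): -4, -3.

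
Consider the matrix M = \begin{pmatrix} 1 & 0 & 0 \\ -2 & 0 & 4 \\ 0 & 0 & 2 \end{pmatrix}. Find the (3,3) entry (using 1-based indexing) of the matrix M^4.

16

Characteristic polynomial: s^3 - 3s^2 + 2s = s(s - 2)(s - 1), so the eigenvalues are 0, 1, 2.
s=1: eigenvector (1, -2, 0).
s=0: eigenvector (0, 1, 0).
s=2: eigenvector (0, 2, 1).
P = [[1, 0, 0], [-2, 1, 2], [0, 0, 1]], D = diag(1, 0, 2), P⁻¹ = [[1, 0, 0], [2, 1, -2], [0, 0, 1]].
M⁴ = P·diag(1, 0, 16)·P⁻¹ = [[1, 0, 0], [-2, 0, 32], [0, 0, 16]].
The requested entry is 16.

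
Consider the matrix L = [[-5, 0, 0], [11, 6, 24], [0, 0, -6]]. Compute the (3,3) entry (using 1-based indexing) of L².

36

Characteristic polynomial: λ^3 + 5λ^2 - 36λ - 180 = (λ - 6)(λ + 5)(λ + 6), so the eigenvalues are -6, -5, 6.
λ=6: eigenvector (0, 1, 0).
λ=-5: eigenvector (1, -1, 0).
λ=-6: eigenvector (0, -2, 1).
P = [[0, 1, 0], [1, -1, -2], [0, 0, 1]], D = diag(6, -5, -6), P⁻¹ = [[1, 1, 2], [1, 0, 0], [0, 0, 1]].
L² = P·diag(36, 25, 36)·P⁻¹ = [[25, 0, 0], [11, 36, 0], [0, 0, 36]].
The requested entry is 36.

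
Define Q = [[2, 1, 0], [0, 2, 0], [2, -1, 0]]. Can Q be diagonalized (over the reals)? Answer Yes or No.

Characteristic polynomial: p(r) = r^3 - 4r^2 + 4r = r(r - 2)^2.
r = 2 has algebraic multiplicity 2; rank(Q − 2I) = 2, so geometric multiplicity = 1.
Geometric multiplicity < algebraic multiplicity, so Q is not diagonalizable.

No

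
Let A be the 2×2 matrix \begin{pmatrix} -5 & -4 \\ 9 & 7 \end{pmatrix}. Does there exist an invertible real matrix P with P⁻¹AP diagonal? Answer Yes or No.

No

Characteristic polynomial: p(r) = r^2 - 2r + 1 = (r - 1)^2.
r = 1 has algebraic multiplicity 2; rank(A − 1I) = 1, so geometric multiplicity = 1.
Geometric multiplicity < algebraic multiplicity, so A is not diagonalizable.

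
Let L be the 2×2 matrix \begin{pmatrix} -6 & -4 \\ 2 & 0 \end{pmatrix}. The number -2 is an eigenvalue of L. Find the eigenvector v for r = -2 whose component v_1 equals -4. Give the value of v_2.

L + 2I = [[-4, -4], [2, 2]].
Solving (L + 2I)v = 0 gives the eigenspace spanned by (-4, 4).
With v_1 = -4, v = (-4, 4), so v_2 = 4.

4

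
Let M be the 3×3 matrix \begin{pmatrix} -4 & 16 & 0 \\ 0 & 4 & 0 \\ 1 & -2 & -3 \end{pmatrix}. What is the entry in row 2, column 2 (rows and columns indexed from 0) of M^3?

Characteristic polynomial: r^3 + 3r^2 - 16r - 48 = (r - 4)(r + 3)(r + 4), so the eigenvalues are -4, -3, 4.
r=-3: eigenvector (0, 0, 1).
r=4: eigenvector (2, 1, 0).
r=-4: eigenvector (1, 0, -1).
P = [[0, 2, 1], [0, 1, 0], [1, 0, -1]], D = diag(-3, 4, -4), P⁻¹ = [[1, -2, 1], [0, 1, 0], [1, -2, 0]].
M³ = P·diag(-27, 64, -64)·P⁻¹ = [[-64, 256, 0], [0, 64, 0], [37, -74, -27]].
The requested entry is -27.

-27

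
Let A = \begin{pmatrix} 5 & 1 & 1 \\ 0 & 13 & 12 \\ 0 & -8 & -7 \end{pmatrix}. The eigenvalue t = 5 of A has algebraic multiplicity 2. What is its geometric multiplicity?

A − 5I = [[0, 1, 1], [0, 8, 12], [0, -8, -12]].
This matrix has rank 2, so its null space has dimension 3 − 2 = 1.

1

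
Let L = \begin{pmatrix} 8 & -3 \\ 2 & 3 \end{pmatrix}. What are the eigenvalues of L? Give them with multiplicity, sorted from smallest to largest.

Characteristic polynomial: p(λ) = λ^2 - 11λ + 30 = (λ - 6)(λ - 5).
Roots (with multiplicity): 5, 6.

5, 6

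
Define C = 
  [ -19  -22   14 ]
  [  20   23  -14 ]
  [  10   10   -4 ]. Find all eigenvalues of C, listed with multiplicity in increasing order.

-4, 1, 3

Characteristic polynomial: p(r) = r^3 - 13r + 12 = (r - 3)(r - 1)(r + 4).
Roots (with multiplicity): -4, 1, 3.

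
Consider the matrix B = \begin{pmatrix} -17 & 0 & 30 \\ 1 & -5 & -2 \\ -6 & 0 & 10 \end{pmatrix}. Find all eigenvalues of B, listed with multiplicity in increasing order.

Characteristic polynomial: p(r) = r^3 + 12r^2 + 45r + 50 = (r + 2)(r + 5)^2.
Roots (with multiplicity): -5, -5, -2.

-5, -5, -2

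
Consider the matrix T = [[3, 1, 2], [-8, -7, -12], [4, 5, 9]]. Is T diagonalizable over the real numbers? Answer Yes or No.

Characteristic polynomial: p(λ) = λ^3 - 5λ^2 + 3λ + 9 = (λ - 3)^2(λ + 1).
λ = 3 has algebraic multiplicity 2; rank(T − 3I) = 2, so geometric multiplicity = 1.
Geometric multiplicity < algebraic multiplicity, so T is not diagonalizable.

No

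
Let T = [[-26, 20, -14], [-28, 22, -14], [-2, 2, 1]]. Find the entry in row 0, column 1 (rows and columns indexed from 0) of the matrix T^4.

Characteristic polynomial: r^3 + 3r^2 - 16r + 12 = (r - 2)(r - 1)(r + 6), so the eigenvalues are -6, 1, 2.
r=2: eigenvector (1, 0, -2).
r=-6: eigenvector (1, 1, 0).
r=1: eigenvector (-2, -2, 1).
P = [[1, 1, -2], [0, 1, -2], [-2, 0, 1]], D = diag(2, -6, 1), P⁻¹ = [[1, -1, 0], [4, -3, 2], [2, -2, 1]].
T⁴ = P·diag(16, 1296, 1)·P⁻¹ = [[5196, -3900, 2590], [5180, -3884, 2590], [-30, 30, 1]].
The requested entry is -3900.

-3900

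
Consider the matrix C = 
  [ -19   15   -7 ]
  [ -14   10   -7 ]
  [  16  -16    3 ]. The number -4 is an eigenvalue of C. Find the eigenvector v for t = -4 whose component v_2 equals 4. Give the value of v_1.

C + 4I = [[-15, 15, -7], [-14, 14, -7], [16, -16, 7]].
Solving (C + 4I)v = 0 gives the eigenspace spanned by (4, 4, 0).
With v_2 = 4, v = (4, 4, 0), so v_1 = 4.

4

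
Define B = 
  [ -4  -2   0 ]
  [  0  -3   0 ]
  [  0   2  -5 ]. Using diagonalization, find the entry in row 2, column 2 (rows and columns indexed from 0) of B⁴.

625

Characteristic polynomial: λ^3 + 12λ^2 + 47λ + 60 = (λ + 3)(λ + 4)(λ + 5), so the eigenvalues are -5, -4, -3.
λ=-4: eigenvector (1, 0, 0).
λ=-3: eigenvector (-2, 1, 1).
λ=-5: eigenvector (0, 0, 1).
P = [[1, -2, 0], [0, 1, 0], [0, 1, 1]], D = diag(-4, -3, -5), P⁻¹ = [[1, 2, 0], [0, 1, 0], [0, -1, 1]].
B⁴ = P·diag(256, 81, 625)·P⁻¹ = [[256, 350, 0], [0, 81, 0], [0, -544, 625]].
The requested entry is 625.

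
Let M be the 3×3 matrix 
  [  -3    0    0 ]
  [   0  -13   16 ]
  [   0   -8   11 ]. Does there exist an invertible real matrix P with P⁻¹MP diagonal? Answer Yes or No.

Yes

Characteristic polynomial: p(t) = t^3 + 5t^2 - 9t - 45 = (t - 3)(t + 3)(t + 5).
All 3 eigenvalues are distinct, so M is diagonalizable.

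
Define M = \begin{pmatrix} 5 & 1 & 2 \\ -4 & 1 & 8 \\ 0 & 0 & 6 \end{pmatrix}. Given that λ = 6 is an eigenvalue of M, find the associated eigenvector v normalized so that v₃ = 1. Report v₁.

M − 6I = [[-1, 1, 2], [-4, -5, 8], [0, 0, 0]].
Solving (M − 6I)v = 0 gives the eigenspace spanned by (2, 0, 1).
With v₃ = 1, v = (2, 0, 1), so v₁ = 2.

2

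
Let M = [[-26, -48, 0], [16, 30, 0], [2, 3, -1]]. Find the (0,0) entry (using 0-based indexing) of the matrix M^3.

-680

Characteristic polynomial: λ^3 - 3λ^2 - 16λ - 12 = (λ - 6)(λ + 1)(λ + 2), so the eigenvalues are -2, -1, 6.
λ=6: eigenvector (-3, 2, 0).
λ=-2: eigenvector (-2, 1, 1).
λ=-1: eigenvector (0, 0, 1).
P = [[-3, -2, 0], [2, 1, 0], [0, 1, 1]], D = diag(6, -2, -1), P⁻¹ = [[1, 2, 0], [-2, -3, 0], [2, 3, 1]].
M³ = P·diag(216, -8, -1)·P⁻¹ = [[-680, -1344, 0], [448, 888, 0], [14, 21, -1]].
The requested entry is -680.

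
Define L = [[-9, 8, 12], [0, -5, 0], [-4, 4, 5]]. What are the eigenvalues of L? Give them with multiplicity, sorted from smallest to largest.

-5, -3, -1

Characteristic polynomial: p(r) = r^3 + 9r^2 + 23r + 15 = (r + 1)(r + 3)(r + 5).
Roots (with multiplicity): -5, -3, -1.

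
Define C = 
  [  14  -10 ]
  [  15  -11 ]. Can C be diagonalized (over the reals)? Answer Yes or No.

Yes

Characteristic polynomial: p(μ) = μ^2 - 3μ - 4 = (μ - 4)(μ + 1).
All 2 eigenvalues are distinct, so C is diagonalizable.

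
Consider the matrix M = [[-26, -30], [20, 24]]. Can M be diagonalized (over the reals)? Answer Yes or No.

Characteristic polynomial: p(μ) = μ^2 + 2μ - 24 = (μ - 4)(μ + 6).
All 2 eigenvalues are distinct, so M is diagonalizable.

Yes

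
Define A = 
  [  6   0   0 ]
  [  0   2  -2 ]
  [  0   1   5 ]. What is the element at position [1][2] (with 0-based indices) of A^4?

Characteristic polynomial: μ^3 - 13μ^2 + 54μ - 72 = (μ - 6)(μ - 4)(μ - 3), so the eigenvalues are 3, 4, 6.
μ=6: eigenvector (1, 0, 0).
μ=3: eigenvector (0, 2, -1).
μ=4: eigenvector (0, -1, 1).
P = [[1, 0, 0], [0, 2, -1], [0, -1, 1]], D = diag(6, 3, 4), P⁻¹ = [[1, 0, 0], [0, 1, 1], [0, 1, 2]].
A⁴ = P·diag(1296, 81, 256)·P⁻¹ = [[1296, 0, 0], [0, -94, -350], [0, 175, 431]].
The requested entry is -350.

-350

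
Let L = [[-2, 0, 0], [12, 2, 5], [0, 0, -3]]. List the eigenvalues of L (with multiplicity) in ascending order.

-3, -2, 2

Characteristic polynomial: p(μ) = μ^3 + 3μ^2 - 4μ - 12 = (μ - 2)(μ + 2)(μ + 3).
Roots (with multiplicity): -3, -2, 2.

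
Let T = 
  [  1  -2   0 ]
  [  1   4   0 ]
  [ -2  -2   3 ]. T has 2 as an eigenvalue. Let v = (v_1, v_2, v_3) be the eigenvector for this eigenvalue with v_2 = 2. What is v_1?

T − 2I = [[-1, -2, 0], [1, 2, 0], [-2, -2, 1]].
Solving (T − 2I)v = 0 gives the eigenspace spanned by (-4, 2, -4).
With v_2 = 2, v = (-4, 2, -4), so v_1 = -4.

-4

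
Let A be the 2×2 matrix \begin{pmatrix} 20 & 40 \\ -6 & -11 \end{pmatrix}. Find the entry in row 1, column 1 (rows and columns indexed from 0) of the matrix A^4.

Characteristic polynomial: r^2 - 9r + 20 = (r - 5)(r - 4), so the eigenvalues are 4, 5.
r=5: eigenvector (-8, 3).
r=4: eigenvector (5, -2).
P = [[-8, 5], [3, -2]], D = diag(5, 4), P⁻¹ = [[-2, -5], [-3, -8]].
A⁴ = P·diag(625, 256)·P⁻¹ = [[6160, 14760], [-2214, -5279]].
The requested entry is -5279.

-5279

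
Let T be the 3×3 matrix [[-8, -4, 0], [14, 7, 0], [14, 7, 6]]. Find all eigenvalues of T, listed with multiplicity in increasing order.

Characteristic polynomial: p(r) = r^3 - 5r^2 - 6r = r(r - 6)(r + 1).
Roots (with multiplicity): -1, 0, 6.

-1, 0, 6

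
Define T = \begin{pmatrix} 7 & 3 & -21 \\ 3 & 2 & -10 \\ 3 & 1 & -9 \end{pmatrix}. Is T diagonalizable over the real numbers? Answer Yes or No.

Characteristic polynomial: p(r) = r^3 - 3r + 2 = (r - 1)^2(r + 2).
r = 1 has algebraic multiplicity 2; rank(T − 1I) = 2, so geometric multiplicity = 1.
Geometric multiplicity < algebraic multiplicity, so T is not diagonalizable.

No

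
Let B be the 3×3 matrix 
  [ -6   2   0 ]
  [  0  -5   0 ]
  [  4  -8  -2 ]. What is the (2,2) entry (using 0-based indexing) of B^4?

16

Characteristic polynomial: r^3 + 13r^2 + 52r + 60 = (r + 2)(r + 5)(r + 6), so the eigenvalues are -6, -5, -2.
r=-6: eigenvector (1, 0, -1).
r=-2: eigenvector (0, 0, 1).
r=-5: eigenvector (2, 1, 0).
P = [[1, 0, 2], [0, 0, 1], [-1, 1, 0]], D = diag(-6, -2, -5), P⁻¹ = [[1, -2, 0], [1, -2, 1], [0, 1, 0]].
B⁴ = P·diag(1296, 16, 625)·P⁻¹ = [[1296, -1342, 0], [0, 625, 0], [-1280, 2560, 16]].
The requested entry is 16.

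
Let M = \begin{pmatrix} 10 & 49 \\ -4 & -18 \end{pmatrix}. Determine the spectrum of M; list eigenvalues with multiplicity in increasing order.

-4, -4

Characteristic polynomial: p(λ) = λ^2 + 8λ + 16 = (λ + 4)^2.
Roots (with multiplicity): -4, -4.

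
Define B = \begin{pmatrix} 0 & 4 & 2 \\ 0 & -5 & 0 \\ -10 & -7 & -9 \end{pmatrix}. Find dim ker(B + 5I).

B + 5I = [[5, 4, 2], [0, 0, 0], [-10, -7, -4]].
This matrix has rank 2, so its null space has dimension 3 − 2 = 1.

1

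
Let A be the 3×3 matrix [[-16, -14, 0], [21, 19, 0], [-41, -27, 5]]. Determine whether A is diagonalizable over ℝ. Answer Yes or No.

Characteristic polynomial: p(μ) = μ^3 - 8μ^2 + 5μ + 50 = (μ - 5)^2(μ + 2).
μ = 5 has algebraic multiplicity 2; rank(A − 5I) = 2, so geometric multiplicity = 1.
Geometric multiplicity < algebraic multiplicity, so A is not diagonalizable.

No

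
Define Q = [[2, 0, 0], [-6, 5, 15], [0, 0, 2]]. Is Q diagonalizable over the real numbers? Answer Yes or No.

Yes

Characteristic polynomial: p(t) = t^3 - 9t^2 + 24t - 20 = (t - 5)(t - 2)^2.
t = 2 has algebraic multiplicity 2; rank(Q − 2I) = 1, so geometric multiplicity = 2.
Every eigenvalue has geometric = algebraic multiplicity, so Q is diagonalizable.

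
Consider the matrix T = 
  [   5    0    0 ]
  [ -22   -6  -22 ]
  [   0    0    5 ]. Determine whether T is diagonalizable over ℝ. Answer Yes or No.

Characteristic polynomial: p(μ) = μ^3 - 4μ^2 - 35μ + 150 = (μ - 5)^2(μ + 6).
μ = 5 has algebraic multiplicity 2; rank(T − 5I) = 1, so geometric multiplicity = 2.
Every eigenvalue has geometric = algebraic multiplicity, so T is diagonalizable.

Yes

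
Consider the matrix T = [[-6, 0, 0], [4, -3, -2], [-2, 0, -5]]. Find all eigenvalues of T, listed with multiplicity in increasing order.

-6, -5, -3

Characteristic polynomial: p(s) = s^3 + 14s^2 + 63s + 90 = (s + 3)(s + 5)(s + 6).
Roots (with multiplicity): -6, -5, -3.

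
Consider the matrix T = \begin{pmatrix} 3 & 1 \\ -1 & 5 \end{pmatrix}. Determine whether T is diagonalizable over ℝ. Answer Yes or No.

Characteristic polynomial: p(λ) = λ^2 - 8λ + 16 = (λ - 4)^2.
λ = 4 has algebraic multiplicity 2; rank(T − 4I) = 1, so geometric multiplicity = 1.
Geometric multiplicity < algebraic multiplicity, so T is not diagonalizable.

No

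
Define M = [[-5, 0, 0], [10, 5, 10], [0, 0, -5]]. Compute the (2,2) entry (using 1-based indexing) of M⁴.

625

Characteristic polynomial: μ^3 + 5μ^2 - 25μ - 125 = (μ - 5)(μ + 5)^2, so the eigenvalues are -5, -5, 5.
μ=5: eigenvector (0, 1, 0).
μ=-5: eigenvector (-1, 3, -2).
μ=-5: eigenvector (1, -2, 1).
P = [[0, -1, 1], [1, 3, -2], [0, -2, 1]], D = diag(5, -5, -5), P⁻¹ = [[1, 1, 1], [1, 0, -1], [2, 0, -1]].
M⁴ = P·diag(625, 625, 625)·P⁻¹ = [[625, 0, 0], [0, 625, 0], [0, 0, 625]].
The requested entry is 625.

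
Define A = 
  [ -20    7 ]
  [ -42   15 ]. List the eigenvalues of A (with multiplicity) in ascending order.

Characteristic polynomial: p(λ) = λ^2 + 5λ - 6 = (λ - 1)(λ + 6).
Roots (with multiplicity): -6, 1.

-6, 1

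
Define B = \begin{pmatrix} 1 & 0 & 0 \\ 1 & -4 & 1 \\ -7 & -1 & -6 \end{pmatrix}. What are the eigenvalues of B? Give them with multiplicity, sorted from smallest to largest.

Characteristic polynomial: p(t) = t^3 + 9t^2 + 15t - 25 = (t - 1)(t + 5)^2.
Roots (with multiplicity): -5, -5, 1.

-5, -5, 1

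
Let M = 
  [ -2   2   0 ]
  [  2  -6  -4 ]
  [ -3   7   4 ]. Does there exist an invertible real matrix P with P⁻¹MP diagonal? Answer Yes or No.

Characteristic polynomial: p(t) = t^3 + 4t^2 + 4t = t(t + 2)^2.
t = -2 has algebraic multiplicity 2; rank(M + 2I) = 2, so geometric multiplicity = 1.
Geometric multiplicity < algebraic multiplicity, so M is not diagonalizable.

No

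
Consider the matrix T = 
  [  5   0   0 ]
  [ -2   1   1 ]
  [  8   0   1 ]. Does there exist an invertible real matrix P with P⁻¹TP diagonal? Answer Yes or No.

No

Characteristic polynomial: p(μ) = μ^3 - 7μ^2 + 11μ - 5 = (μ - 5)(μ - 1)^2.
μ = 1 has algebraic multiplicity 2; rank(T − 1I) = 2, so geometric multiplicity = 1.
Geometric multiplicity < algebraic multiplicity, so T is not diagonalizable.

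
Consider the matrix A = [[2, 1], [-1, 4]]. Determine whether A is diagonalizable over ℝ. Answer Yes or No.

No

Characteristic polynomial: p(μ) = μ^2 - 6μ + 9 = (μ - 3)^2.
μ = 3 has algebraic multiplicity 2; rank(A − 3I) = 1, so geometric multiplicity = 1.
Geometric multiplicity < algebraic multiplicity, so A is not diagonalizable.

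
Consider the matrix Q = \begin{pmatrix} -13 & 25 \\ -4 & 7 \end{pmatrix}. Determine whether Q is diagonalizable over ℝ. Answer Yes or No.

Characteristic polynomial: p(r) = r^2 + 6r + 9 = (r + 3)^2.
r = -3 has algebraic multiplicity 2; rank(Q + 3I) = 1, so geometric multiplicity = 1.
Geometric multiplicity < algebraic multiplicity, so Q is not diagonalizable.

No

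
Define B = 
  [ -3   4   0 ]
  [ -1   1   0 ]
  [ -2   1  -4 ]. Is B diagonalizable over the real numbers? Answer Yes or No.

No

Characteristic polynomial: p(s) = s^3 + 6s^2 + 9s + 4 = (s + 1)^2(s + 4).
s = -1 has algebraic multiplicity 2; rank(B + 1I) = 2, so geometric multiplicity = 1.
Geometric multiplicity < algebraic multiplicity, so B is not diagonalizable.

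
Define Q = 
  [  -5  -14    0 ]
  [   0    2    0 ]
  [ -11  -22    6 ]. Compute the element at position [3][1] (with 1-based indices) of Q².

Characteristic polynomial: λ^3 - 3λ^2 - 28λ + 60 = (λ - 6)(λ - 2)(λ + 5), so the eigenvalues are -5, 2, 6.
λ=6: eigenvector (0, 0, 1).
λ=2: eigenvector (-2, 1, 0).
λ=-5: eigenvector (1, 0, 1).
P = [[0, -2, 1], [0, 1, 0], [1, 0, 1]], D = diag(6, 2, -5), P⁻¹ = [[-1, -2, 1], [0, 1, 0], [1, 2, 0]].
Q² = P·diag(36, 4, 25)·P⁻¹ = [[25, 42, 0], [0, 4, 0], [-11, -22, 36]].
The requested entry is -11.

-11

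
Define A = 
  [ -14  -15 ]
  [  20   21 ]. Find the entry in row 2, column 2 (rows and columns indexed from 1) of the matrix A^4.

Characteristic polynomial: μ^2 - 7μ + 6 = (μ - 6)(μ - 1), so the eigenvalues are 1, 6.
μ=1: eigenvector (1, -1).
μ=6: eigenvector (-3, 4).
P = [[1, -3], [-1, 4]], D = diag(1, 6), P⁻¹ = [[4, 3], [1, 1]].
A⁴ = P·diag(1, 1296)·P⁻¹ = [[-3884, -3885], [5180, 5181]].
The requested entry is 5181.

5181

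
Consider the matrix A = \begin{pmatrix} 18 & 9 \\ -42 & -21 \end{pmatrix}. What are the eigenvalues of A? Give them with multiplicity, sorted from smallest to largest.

-3, 0

Characteristic polynomial: p(t) = t^2 + 3t = t(t + 3).
Roots (with multiplicity): -3, 0.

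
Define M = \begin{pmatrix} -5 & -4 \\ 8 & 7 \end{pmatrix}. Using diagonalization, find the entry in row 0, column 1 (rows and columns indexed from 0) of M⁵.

-244

Characteristic polynomial: r^2 - 2r - 3 = (r - 3)(r + 1), so the eigenvalues are -1, 3.
r=3: eigenvector (1, -2).
r=-1: eigenvector (1, -1).
P = [[1, 1], [-2, -1]], D = diag(3, -1), P⁻¹ = [[-1, -1], [2, 1]].
M⁵ = P·diag(243, -1)·P⁻¹ = [[-245, -244], [488, 487]].
The requested entry is -244.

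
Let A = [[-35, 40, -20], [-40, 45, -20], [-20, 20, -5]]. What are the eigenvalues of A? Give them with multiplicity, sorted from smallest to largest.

Characteristic polynomial: p(λ) = λ^3 - 5λ^2 - 25λ + 125 = (λ - 5)^2(λ + 5).
Roots (with multiplicity): -5, 5, 5.

-5, 5, 5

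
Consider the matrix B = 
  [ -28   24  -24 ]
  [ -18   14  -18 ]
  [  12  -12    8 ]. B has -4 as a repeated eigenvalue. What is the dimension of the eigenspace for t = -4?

B + 4I = [[-24, 24, -24], [-18, 18, -18], [12, -12, 12]].
This matrix has rank 1, so its null space has dimension 3 − 1 = 2.

2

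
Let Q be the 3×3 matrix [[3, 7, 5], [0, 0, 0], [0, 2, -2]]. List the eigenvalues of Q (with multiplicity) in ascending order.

Characteristic polynomial: p(t) = t^3 - t^2 - 6t = t(t - 3)(t + 2).
Roots (with multiplicity): -2, 0, 3.

-2, 0, 3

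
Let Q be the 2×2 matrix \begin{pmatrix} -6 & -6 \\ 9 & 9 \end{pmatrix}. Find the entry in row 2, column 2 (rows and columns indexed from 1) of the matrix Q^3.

81

Characteristic polynomial: λ^2 - 3λ = λ(λ - 3), so the eigenvalues are 0, 3.
λ=0: eigenvector (1, -1).
λ=3: eigenvector (-2, 3).
P = [[1, -2], [-1, 3]], D = diag(0, 3), P⁻¹ = [[3, 2], [1, 1]].
Q³ = P·diag(0, 27)·P⁻¹ = [[-54, -54], [81, 81]].
The requested entry is 81.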